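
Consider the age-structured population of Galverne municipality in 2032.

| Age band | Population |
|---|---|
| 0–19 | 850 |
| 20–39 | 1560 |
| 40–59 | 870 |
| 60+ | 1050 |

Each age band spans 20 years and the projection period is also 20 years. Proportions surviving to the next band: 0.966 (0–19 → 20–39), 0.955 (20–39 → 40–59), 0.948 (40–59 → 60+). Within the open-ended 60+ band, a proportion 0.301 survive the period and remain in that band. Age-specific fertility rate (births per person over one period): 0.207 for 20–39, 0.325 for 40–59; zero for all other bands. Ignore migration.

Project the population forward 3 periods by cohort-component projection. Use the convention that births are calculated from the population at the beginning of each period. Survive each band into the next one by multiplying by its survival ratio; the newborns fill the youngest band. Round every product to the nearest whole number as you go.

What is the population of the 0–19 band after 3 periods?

Period 1.
Births: 1560 × 0.207 = 323, 870 × 0.325 = 283 — total 606
20–39: 850 × 0.966 = 821
40–59: 1560 × 0.955 = 1490
60+: 870 × 0.948 + 1050 × 0.301 = 825 + 316 = 1141
→ [606, 821, 1490, 1141]
Period 2.
Births: 821 × 0.207 = 170, 1490 × 0.325 = 484 — total 654
20–39: 606 × 0.966 = 585
40–59: 821 × 0.955 = 784
60+: 1490 × 0.948 + 1141 × 0.301 = 1413 + 343 = 1756
→ [654, 585, 784, 1756]
Period 3.
Births: 585 × 0.207 = 121, 784 × 0.325 = 255 — total 376
20–39: 654 × 0.966 = 632
40–59: 585 × 0.955 = 559
60+: 784 × 0.948 + 1756 × 0.301 = 743 + 529 = 1272
→ [376, 632, 559, 1272]

376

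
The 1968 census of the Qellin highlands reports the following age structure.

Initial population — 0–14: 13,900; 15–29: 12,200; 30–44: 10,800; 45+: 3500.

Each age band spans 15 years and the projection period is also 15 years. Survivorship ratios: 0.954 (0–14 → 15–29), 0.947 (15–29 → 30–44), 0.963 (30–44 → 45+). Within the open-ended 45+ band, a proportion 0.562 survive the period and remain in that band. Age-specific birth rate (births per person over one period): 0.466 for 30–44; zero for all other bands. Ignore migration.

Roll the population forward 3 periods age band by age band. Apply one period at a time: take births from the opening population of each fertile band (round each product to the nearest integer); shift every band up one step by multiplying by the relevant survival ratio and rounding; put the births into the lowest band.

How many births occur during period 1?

(Groups numbered youngest = 1 to oldest = 4.)
Period 1:
Births: 10800 × 0.466 = 5033
Group 2: 13900 × 0.954 = 13261
Group 3: 12200 × 0.947 = 11553
Group 4: 10800 × 0.963 + 3500 × 0.562 = 10400 + 1967 = 12367
Population now: 0–14=5033, 15–29=13261, 30–44=11553, 45+=12367

5033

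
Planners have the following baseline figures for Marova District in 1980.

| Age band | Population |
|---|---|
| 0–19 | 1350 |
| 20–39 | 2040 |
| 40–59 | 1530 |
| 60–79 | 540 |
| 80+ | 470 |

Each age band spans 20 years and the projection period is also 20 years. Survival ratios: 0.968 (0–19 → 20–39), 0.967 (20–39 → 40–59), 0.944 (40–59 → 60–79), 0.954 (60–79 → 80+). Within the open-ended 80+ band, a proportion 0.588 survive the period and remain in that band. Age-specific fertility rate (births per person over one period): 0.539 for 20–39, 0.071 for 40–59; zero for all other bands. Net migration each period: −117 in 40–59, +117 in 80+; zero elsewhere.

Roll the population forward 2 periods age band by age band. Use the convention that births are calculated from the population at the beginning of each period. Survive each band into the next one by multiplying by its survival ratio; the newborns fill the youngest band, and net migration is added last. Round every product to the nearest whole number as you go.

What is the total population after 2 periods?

6934

(Groups numbered youngest = 1 to oldest = 5.)
After projecting period 1:
Births: 2040 × 0.539 = 1100 ; 1530 × 0.071 = 109 ⇒ total 1209
Group 2: 1350 × 0.968 = 1307
Group 3: 2040 × 0.967 = 1973
Group 4: 1530 × 0.944 = 1444
Group 5: 540 × 0.954 + 470 × 0.588 = 515 + 276 = 791
Net migration: Group 3 − 117 → 1856; Group 5 + 117 → 908
→ [1209, 1307, 1856, 1444, 908]
After projecting period 2:
Births: 1307 × 0.539 = 704 ; 1856 × 0.071 = 132 ⇒ total 836
Group 2: 1209 × 0.968 = 1170
Group 3: 1307 × 0.967 = 1264
Group 4: 1856 × 0.944 = 1752
Group 5: 1444 × 0.954 + 908 × 0.588 = 1378 + 534 = 1912
Net migration: Group 3 − 117 → 1147; Group 5 + 117 → 2029
→ [836, 1170, 1147, 1752, 2029]
Total after period 2: 836 + 1170 + 1147 + 1752 + 2029 = 6934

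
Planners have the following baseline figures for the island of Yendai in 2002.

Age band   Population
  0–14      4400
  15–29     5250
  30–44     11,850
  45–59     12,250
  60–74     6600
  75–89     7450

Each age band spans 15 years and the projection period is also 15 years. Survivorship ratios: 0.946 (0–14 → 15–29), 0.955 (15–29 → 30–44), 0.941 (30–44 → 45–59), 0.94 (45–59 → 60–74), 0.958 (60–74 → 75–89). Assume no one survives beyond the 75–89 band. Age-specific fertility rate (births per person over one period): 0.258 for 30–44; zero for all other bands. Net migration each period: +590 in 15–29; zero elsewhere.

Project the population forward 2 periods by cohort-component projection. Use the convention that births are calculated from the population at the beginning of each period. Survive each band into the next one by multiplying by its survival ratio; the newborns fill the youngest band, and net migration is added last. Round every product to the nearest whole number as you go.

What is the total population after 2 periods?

After projecting period 1:
Births: 11850 * 0.258 = 3057
15–29: 4400 * 0.946 = 4162
30–44: 5250 * 0.955 = 5014
45–59: 11850 * 0.941 = 11151
60–74: 12250 * 0.94 = 11515
75–89: 6600 * 0.958 = 6323
Net migration: 15–29 + 590 → 4752
→ [3057, 4752, 5014, 11151, 11515, 6323]
After projecting period 2:
Births: 5014 * 0.258 = 1294
15–29: 3057 * 0.946 = 2892
30–44: 4752 * 0.955 = 4538
45–59: 5014 * 0.941 = 4718
60–74: 11151 * 0.94 = 10482
75–89: 11515 * 0.958 = 11031
Net migration: 15–29 + 590 → 3482
→ [1294, 3482, 4538, 4718, 10482, 11031]
Total after period 2: 1294 + 3482 + 4538 + 4718 + 10482 + 11031 = 35545

35545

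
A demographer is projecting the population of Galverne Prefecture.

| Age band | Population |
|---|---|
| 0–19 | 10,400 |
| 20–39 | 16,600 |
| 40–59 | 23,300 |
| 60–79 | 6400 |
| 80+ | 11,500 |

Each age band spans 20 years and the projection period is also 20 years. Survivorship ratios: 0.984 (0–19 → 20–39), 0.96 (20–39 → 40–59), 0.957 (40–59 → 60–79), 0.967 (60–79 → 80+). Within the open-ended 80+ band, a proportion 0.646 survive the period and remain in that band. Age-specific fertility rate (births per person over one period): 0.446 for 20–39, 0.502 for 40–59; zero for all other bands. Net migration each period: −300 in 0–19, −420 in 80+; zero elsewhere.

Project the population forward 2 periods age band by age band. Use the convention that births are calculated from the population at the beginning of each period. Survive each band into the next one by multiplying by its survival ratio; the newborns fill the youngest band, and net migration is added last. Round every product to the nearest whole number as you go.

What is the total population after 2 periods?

85508

Call the groups 1 to 5, youngest first.
After projecting period 1:
Births: 16600 * 0.446 = 7404 ; 23300 * 0.502 = 11697 → total 19101
Group 2: 10400 * 0.984 = 10234
Group 3: 16600 * 0.96 = 15936
Group 4: 23300 * 0.957 = 22298
Group 5: 6400 * 0.967 + 11500 * 0.646 = 6189 + 7429 = 13618
Net migration: Group 1 − 300 → 18801; Group 5 − 420 → 13198
Giving 18801 / 10234 / 15936 / 22298 / 13198.
After projecting period 2:
Births: 10234 * 0.446 = 4564 ; 15936 * 0.502 = 8000 → total 12564
Group 2: 18801 * 0.984 = 18500
Group 3: 10234 * 0.96 = 9825
Group 4: 15936 * 0.957 = 15251
Group 5: 22298 * 0.967 + 13198 * 0.646 = 21562 + 8526 = 30088
Net migration: Group 1 − 300 → 12264; Group 5 − 420 → 29668
Giving 12264 / 18500 / 9825 / 15251 / 29668.
Total after period 2: 12264 + 18500 + 9825 + 15251 + 29668 = 85508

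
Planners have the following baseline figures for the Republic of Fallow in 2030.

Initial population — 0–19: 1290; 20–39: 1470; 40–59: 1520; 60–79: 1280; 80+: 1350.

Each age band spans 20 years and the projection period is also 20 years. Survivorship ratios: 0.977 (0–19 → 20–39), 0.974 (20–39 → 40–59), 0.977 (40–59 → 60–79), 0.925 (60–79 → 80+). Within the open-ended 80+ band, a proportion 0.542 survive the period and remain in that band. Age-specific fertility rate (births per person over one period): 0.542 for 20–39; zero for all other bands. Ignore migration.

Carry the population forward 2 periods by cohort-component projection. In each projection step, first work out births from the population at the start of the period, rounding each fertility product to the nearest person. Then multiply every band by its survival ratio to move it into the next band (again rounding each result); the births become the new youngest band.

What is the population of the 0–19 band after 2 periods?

683

Numbering the bands 1..5 from youngest to oldest:
After projecting period 1:
Births: 1470 × 0.542 = 797
Band 2: 1290 × 0.977 = 1260
Band 3: 1470 × 0.974 = 1432
Band 4: 1520 × 0.977 = 1485
Band 5: 1280 × 0.925 + 1350 × 0.542 = 1184 + 732 = 1916
End of period: [797, 1260, 1432, 1485, 1916]
After projecting period 2:
Births: 1260 × 0.542 = 683
Band 2: 797 × 0.977 = 779
Band 3: 1260 × 0.974 = 1227
Band 4: 1432 × 0.977 = 1399
Band 5: 1485 × 0.925 + 1916 × 0.542 = 1374 + 1038 = 2412
End of period: [683, 779, 1227, 1399, 2412]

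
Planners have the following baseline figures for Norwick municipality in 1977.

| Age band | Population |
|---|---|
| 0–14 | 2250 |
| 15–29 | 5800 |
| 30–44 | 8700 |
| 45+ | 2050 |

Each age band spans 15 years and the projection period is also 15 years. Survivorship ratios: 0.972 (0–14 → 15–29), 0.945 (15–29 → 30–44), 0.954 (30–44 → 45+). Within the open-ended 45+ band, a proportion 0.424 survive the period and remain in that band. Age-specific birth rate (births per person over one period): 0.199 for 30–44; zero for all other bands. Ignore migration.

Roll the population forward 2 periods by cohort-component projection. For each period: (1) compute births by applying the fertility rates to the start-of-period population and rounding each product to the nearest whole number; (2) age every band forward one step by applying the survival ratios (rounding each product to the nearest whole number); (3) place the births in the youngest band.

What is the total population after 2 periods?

Call the bands 1 to 4, youngest first.
— Period 1 —
Births: 8700 × 0.199 = 1731
Band 2: 2250 × 0.972 = 2187
Band 3: 5800 × 0.945 = 5481
Band 4: 8700 × 0.954 + 2050 × 0.424 = 8300 + 869 = 9169
Giving 1731 / 2187 / 5481 / 9169.
— Period 2 —
Births: 5481 × 0.199 = 1091
Band 2: 1731 × 0.972 = 1683
Band 3: 2187 × 0.945 = 2067
Band 4: 5481 × 0.954 + 9169 × 0.424 = 5229 + 3888 = 9117
Giving 1091 / 1683 / 2067 / 9117.
Total after period 2: 1091 + 1683 + 2067 + 9117 = 13958

13958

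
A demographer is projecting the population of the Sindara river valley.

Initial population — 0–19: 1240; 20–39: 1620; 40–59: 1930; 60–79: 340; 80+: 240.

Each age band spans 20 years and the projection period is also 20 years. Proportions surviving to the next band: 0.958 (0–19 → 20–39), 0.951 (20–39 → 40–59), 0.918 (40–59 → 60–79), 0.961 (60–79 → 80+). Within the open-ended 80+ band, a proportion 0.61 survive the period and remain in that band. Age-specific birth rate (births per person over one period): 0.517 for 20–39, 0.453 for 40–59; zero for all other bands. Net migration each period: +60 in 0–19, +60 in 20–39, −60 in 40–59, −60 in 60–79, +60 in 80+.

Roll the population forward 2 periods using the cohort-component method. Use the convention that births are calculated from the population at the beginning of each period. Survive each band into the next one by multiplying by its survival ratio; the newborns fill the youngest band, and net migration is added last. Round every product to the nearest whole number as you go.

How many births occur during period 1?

— Period 1 —
Births: 1620 × 0.517 = 838  |  1930 × 0.453 = 874 → total 1712
20–39: 1240 × 0.958 = 1188
40–59: 1620 × 0.951 = 1541
60–79: 1930 × 0.918 = 1772
80+: 340 × 0.961 + 240 × 0.61 = 327 + 146 = 473
Net migration: 0–19 + 60 → 1772; 20–39 + 60 → 1248; 40–59 − 60 → 1481; 60–79 − 60 → 1712; 80+ + 60 → 533
End of period: [1772, 1248, 1481, 1712, 533]

1712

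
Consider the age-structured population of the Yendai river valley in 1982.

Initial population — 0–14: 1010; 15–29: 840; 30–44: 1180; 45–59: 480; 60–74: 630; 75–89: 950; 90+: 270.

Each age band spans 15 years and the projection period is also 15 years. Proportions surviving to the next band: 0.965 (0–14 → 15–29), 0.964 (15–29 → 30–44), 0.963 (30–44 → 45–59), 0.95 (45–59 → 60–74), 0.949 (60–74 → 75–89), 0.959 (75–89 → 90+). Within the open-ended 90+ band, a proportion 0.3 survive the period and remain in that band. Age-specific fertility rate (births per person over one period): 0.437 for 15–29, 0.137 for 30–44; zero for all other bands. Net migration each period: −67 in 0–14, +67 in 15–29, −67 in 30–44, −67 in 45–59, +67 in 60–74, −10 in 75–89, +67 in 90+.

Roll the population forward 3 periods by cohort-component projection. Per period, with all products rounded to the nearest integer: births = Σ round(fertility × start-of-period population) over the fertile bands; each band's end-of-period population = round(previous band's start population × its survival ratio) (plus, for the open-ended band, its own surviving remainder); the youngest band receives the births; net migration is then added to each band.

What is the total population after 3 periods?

(Bands numbered youngest = 1 to oldest = 7.)
[period 1]
Births: 840 × 0.437 = 367, 1180 × 0.137 = 162 → total 529
Band 2: 1010 × 0.965 = 975
Band 3: 840 × 0.964 = 810
Band 4: 1180 × 0.963 = 1136
Band 5: 480 × 0.95 = 456
Band 6: 630 × 0.949 = 598
Band 7: 950 × 0.959 + 270 × 0.3 = 911 + 81 = 992
Net migration: Band 1 − 67 → 462; Band 2 + 67 → 1042; Band 3 − 67 → 743; Band 4 − 67 → 1069; Band 5 + 67 → 523; Band 6 − 10 → 588; Band 7 + 67 → 1059
Population now: 0–14=462, 15–29=1042, 30–44=743, 45–59=1069, 60–74=523, 75–89=588, 90+=1059
[period 2]
Births: 1042 × 0.437 = 455, 743 × 0.137 = 102 → total 557
Band 2: 462 × 0.965 = 446
Band 3: 1042 × 0.964 = 1004
Band 4: 743 × 0.963 = 716
Band 5: 1069 × 0.95 = 1016
Band 6: 523 × 0.949 = 496
Band 7: 588 × 0.959 + 1059 × 0.3 = 564 + 318 = 882
Net migration: Band 1 − 67 → 490; Band 2 + 67 → 513; Band 3 − 67 → 937; Band 4 − 67 → 649; Band 5 + 67 → 1083; Band 6 − 10 → 486; Band 7 + 67 → 949
Population now: 0–14=490, 15–29=513, 30–44=937, 45–59=649, 60–74=1083, 75–89=486, 90+=949
[period 3]
Births: 513 × 0.437 = 224, 937 × 0.137 = 128 → total 352
Band 2: 490 × 0.965 = 473
Band 3: 513 × 0.964 = 495
Band 4: 937 × 0.963 = 902
Band 5: 649 × 0.95 = 617
Band 6: 1083 × 0.949 = 1028
Band 7: 486 × 0.959 + 949 × 0.3 = 466 + 285 = 751
Net migration: Band 1 − 67 → 285; Band 2 + 67 → 540; Band 3 − 67 → 428; Band 4 − 67 → 835; Band 5 + 67 → 684; Band 6 − 10 → 1018; Band 7 + 67 → 818
Population now: 0–14=285, 15–29=540, 30–44=428, 45–59=835, 60–74=684, 75–89=1018, 90+=818
Total after period 3: 285 + 540 + 428 + 835 + 684 + 1018 + 818 = 4608

4608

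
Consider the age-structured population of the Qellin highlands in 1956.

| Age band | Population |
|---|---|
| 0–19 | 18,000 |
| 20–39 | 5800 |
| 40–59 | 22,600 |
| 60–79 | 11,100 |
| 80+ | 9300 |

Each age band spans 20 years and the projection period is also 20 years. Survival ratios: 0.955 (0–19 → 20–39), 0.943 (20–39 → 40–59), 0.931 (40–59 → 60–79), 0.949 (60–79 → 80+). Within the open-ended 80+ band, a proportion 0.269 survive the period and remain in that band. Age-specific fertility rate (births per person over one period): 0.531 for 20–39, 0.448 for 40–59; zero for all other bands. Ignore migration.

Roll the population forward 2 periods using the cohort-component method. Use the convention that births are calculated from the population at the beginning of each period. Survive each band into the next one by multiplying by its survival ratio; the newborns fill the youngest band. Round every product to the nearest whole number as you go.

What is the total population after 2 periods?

After projecting period 1:
Births: 5800 × 0.531 = 3080, 22600 × 0.448 = 10125 ⇒ total 13205
20–39: 18000 × 0.955 = 17190
40–59: 5800 × 0.943 = 5469
60–79: 22600 × 0.931 = 21041
80+: 11100 × 0.949 + 9300 × 0.269 = 10534 + 2502 = 13036
End of period: [13205, 17190, 5469, 21041, 13036]
After projecting period 2:
Births: 17190 × 0.531 = 9128, 5469 × 0.448 = 2450 ⇒ total 11578
20–39: 13205 × 0.955 = 12611
40–59: 17190 × 0.943 = 16210
60–79: 5469 × 0.931 = 5092
80+: 21041 × 0.949 + 13036 × 0.269 = 19968 + 3507 = 23475
End of period: [11578, 12611, 16210, 5092, 23475]
Total after period 2: 11578 + 12611 + 16210 + 5092 + 23475 = 68966

68966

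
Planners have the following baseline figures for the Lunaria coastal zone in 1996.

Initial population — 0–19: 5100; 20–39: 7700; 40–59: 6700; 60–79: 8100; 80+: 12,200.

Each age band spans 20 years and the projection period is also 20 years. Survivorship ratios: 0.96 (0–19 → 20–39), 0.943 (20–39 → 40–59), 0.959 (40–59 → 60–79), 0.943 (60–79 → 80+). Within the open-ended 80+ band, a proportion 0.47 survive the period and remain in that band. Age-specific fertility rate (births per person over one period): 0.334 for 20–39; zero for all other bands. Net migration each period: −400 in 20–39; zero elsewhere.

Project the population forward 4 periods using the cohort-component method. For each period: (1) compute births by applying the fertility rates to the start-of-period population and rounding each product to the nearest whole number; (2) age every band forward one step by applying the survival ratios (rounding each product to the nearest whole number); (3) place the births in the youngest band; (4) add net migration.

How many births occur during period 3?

Call the groups 1 to 5, youngest first.
After projecting period 1:
Births: 7700 × 0.334 = 2572
Group 2: 5100 × 0.96 = 4896
Group 3: 7700 × 0.943 = 7261
Group 4: 6700 × 0.959 = 6425
Group 5: 8100 × 0.943 + 12200 × 0.47 = 7638 + 5734 = 13372
Net migration: Group 2 − 400 → 4496
→ [2572, 4496, 7261, 6425, 13372]
After projecting period 2:
Births: 4496 × 0.334 = 1502
Group 2: 2572 × 0.96 = 2469
Group 3: 4496 × 0.943 = 4240
Group 4: 7261 × 0.959 = 6963
Group 5: 6425 × 0.943 + 13372 × 0.47 = 6059 + 6285 = 12344
Net migration: Group 2 − 400 → 2069
→ [1502, 2069, 4240, 6963, 12344]
After projecting period 3:
Births: 2069 × 0.334 = 691
Group 2: 1502 × 0.96 = 1442
Group 3: 2069 × 0.943 = 1951
Group 4: 4240 × 0.959 = 4066
Group 5: 6963 × 0.943 + 12344 × 0.47 = 6566 + 5802 = 12368
Net migration: Group 2 − 400 → 1042
→ [691, 1042, 1951, 4066, 12368]

691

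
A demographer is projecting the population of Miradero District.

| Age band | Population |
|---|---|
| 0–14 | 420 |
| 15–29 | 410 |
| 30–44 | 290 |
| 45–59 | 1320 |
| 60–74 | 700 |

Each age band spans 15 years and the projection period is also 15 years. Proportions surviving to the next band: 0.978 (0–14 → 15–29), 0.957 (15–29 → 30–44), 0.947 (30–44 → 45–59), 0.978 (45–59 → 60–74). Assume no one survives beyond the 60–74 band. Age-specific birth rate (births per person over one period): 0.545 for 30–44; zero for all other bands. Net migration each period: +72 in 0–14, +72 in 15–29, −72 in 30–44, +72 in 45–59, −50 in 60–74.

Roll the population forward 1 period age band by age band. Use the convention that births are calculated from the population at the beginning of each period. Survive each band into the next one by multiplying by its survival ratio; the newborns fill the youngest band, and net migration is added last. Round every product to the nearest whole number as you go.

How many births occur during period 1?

158

Period 1.
Births: 290 * 0.545 = 158
15–29: 420 * 0.978 = 411
30–44: 410 * 0.957 = 392
45–59: 290 * 0.947 = 275
60–74: 1320 * 0.978 = 1291
Net migration: 0–14 + 72 → 230; 15–29 + 72 → 483; 30–44 − 72 → 320; 45–59 + 72 → 347; 60–74 − 50 → 1241
→ [230, 483, 320, 347, 1241]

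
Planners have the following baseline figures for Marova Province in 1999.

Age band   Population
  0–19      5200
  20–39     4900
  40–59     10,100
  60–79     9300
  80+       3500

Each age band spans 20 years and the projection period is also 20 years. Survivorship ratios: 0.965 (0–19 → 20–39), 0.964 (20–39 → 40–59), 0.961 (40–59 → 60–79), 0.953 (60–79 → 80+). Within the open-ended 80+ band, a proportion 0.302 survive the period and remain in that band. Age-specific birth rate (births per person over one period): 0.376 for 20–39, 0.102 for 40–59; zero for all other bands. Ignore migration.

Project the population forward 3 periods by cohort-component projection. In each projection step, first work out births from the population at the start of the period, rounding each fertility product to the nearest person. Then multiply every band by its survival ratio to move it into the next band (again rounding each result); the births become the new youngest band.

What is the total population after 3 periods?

19165

Numbering the groups 1..5 from youngest to oldest:
After projecting period 1:
Births: 4900 × 0.376 = 1842 ; 10100 × 0.102 = 1030 — total 2872
Group 2: 5200 × 0.965 = 5018
Group 3: 4900 × 0.964 = 4724
Group 4: 10100 × 0.961 = 9706
Group 5: 9300 × 0.953 + 3500 × 0.302 = 8863 + 1057 = 9920
Giving 2872 / 5018 / 4724 / 9706 / 9920.
After projecting period 2:
Births: 5018 × 0.376 = 1887 ; 4724 × 0.102 = 482 — total 2369
Group 2: 2872 × 0.965 = 2771
Group 3: 5018 × 0.964 = 4837
Group 4: 4724 × 0.961 = 4540
Group 5: 9706 × 0.953 + 9920 × 0.302 = 9250 + 2996 = 12246
Giving 2369 / 2771 / 4837 / 4540 / 12246.
After projecting period 3:
Births: 2771 × 0.376 = 1042 ; 4837 × 0.102 = 493 — total 1535
Group 2: 2369 × 0.965 = 2286
Group 3: 2771 × 0.964 = 2671
Group 4: 4837 × 0.961 = 4648
Group 5: 4540 × 0.953 + 12246 × 0.302 = 4327 + 3698 = 8025
Giving 1535 / 2286 / 2671 / 4648 / 8025.
Total after period 3: 1535 + 2286 + 2671 + 4648 + 8025 = 19165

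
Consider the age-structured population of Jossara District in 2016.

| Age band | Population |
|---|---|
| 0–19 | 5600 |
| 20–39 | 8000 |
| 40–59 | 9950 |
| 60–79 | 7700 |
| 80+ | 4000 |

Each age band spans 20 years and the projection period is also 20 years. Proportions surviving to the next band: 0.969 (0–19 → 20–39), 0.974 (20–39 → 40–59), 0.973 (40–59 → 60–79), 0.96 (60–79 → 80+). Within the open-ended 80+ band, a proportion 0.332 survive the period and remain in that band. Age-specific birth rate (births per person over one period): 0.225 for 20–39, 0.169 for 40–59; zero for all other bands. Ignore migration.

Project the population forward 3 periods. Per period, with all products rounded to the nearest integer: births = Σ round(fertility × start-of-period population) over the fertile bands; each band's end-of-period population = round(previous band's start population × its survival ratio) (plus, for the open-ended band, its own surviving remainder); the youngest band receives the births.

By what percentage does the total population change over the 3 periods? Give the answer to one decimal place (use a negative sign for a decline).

Let group 1 be 0–19 through group 5 = 80+.
Period 1:
Births: 8000 × 0.225 = 1800 ; 9950 × 0.169 = 1682 → total 3482
Group 2: 5600 × 0.969 = 5426
Group 3: 8000 × 0.974 = 7792
Group 4: 9950 × 0.973 = 9681
Group 5: 7700 × 0.96 + 4000 × 0.332 = 7392 + 1328 = 8720
→ [3482, 5426, 7792, 9681, 8720]
Period 2:
Births: 5426 × 0.225 = 1221 ; 7792 × 0.169 = 1317 → total 2538
Group 2: 3482 × 0.969 = 3374
Group 3: 5426 × 0.974 = 5285
Group 4: 7792 × 0.973 = 7582
Group 5: 9681 × 0.96 + 8720 × 0.332 = 9294 + 2895 = 12189
→ [2538, 3374, 5285, 7582, 12189]
Period 3:
Births: 3374 × 0.225 = 759 ; 5285 × 0.169 = 893 → total 1652
Group 2: 2538 × 0.969 = 2459
Group 3: 3374 × 0.974 = 3286
Group 4: 5285 × 0.973 = 5142
Group 5: 7582 × 0.96 + 12189 × 0.332 = 7279 + 4047 = 11326
→ [1652, 2459, 3286, 5142, 11326]
Total: 35250 → 23865; change = -11385; percentage change = -32.3%

-32.3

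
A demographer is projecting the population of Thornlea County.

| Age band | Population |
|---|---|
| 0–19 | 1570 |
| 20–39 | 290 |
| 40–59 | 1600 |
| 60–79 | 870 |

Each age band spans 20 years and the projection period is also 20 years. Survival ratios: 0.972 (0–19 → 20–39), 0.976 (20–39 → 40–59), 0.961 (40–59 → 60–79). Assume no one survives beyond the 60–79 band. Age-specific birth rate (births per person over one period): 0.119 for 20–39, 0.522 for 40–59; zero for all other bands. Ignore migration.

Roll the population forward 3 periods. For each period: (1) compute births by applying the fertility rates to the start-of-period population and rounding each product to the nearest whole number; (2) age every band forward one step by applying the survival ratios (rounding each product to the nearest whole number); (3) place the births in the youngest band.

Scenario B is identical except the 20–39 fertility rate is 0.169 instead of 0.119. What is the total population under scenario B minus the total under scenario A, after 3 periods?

Numbering the groups 1..4 from youngest to oldest:
Period 1.
Births: 290 × 0.119 = 35, 1600 × 0.522 = 835 ⇒ total 870
Group 2: 1570 × 0.972 = 1526
Group 3: 290 × 0.976 = 283
Group 4: 1600 × 0.961 = 1538
Population now: 0–19=870, 20–39=1526, 40–59=283, 60–79=1538
Period 2.
Births: 1526 × 0.119 = 182, 283 × 0.522 = 148 ⇒ total 330
Group 2: 870 × 0.972 = 846
Group 3: 1526 × 0.976 = 1489
Group 4: 283 × 0.961 = 272
Population now: 0–19=330, 20–39=846, 40–59=1489, 60–79=272
Period 3.
Births: 846 × 0.119 = 101, 1489 × 0.522 = 777 ⇒ total 878
Group 2: 330 × 0.972 = 321
Group 3: 846 × 0.976 = 826
Group 4: 1489 × 0.961 = 1431
Population now: 0–19=878, 20–39=321, 40–59=826, 60–79=1431
Scenario A total after 3 periods: 3456
Scenario B projection —
Period 1.
Births: 290 × 0.169 = 49, 1600 × 0.522 = 835 ⇒ total 884
Group 2: 1570 × 0.972 = 1526
Group 3: 290 × 0.976 = 283
Group 4: 1600 × 0.961 = 1538
Population now: 0–19=884, 20–39=1526, 40–59=283, 60–79=1538
Period 2.
Births: 1526 × 0.169 = 258, 283 × 0.522 = 148 ⇒ total 406
Group 2: 884 × 0.972 = 859
Group 3: 1526 × 0.976 = 1489
Group 4: 283 × 0.961 = 272
Population now: 0–19=406, 20–39=859, 40–59=1489, 60–79=272
Period 3.
Births: 859 × 0.169 = 145, 1489 × 0.522 = 777 ⇒ total 922
Group 2: 406 × 0.972 = 395
Group 3: 859 × 0.976 = 838
Group 4: 1489 × 0.961 = 1431
Population now: 0–19=922, 20–39=395, 40–59=838, 60–79=1431
Scenario B total after 3 periods: 3586
Difference B − A = 3586 − 3456 = 130

130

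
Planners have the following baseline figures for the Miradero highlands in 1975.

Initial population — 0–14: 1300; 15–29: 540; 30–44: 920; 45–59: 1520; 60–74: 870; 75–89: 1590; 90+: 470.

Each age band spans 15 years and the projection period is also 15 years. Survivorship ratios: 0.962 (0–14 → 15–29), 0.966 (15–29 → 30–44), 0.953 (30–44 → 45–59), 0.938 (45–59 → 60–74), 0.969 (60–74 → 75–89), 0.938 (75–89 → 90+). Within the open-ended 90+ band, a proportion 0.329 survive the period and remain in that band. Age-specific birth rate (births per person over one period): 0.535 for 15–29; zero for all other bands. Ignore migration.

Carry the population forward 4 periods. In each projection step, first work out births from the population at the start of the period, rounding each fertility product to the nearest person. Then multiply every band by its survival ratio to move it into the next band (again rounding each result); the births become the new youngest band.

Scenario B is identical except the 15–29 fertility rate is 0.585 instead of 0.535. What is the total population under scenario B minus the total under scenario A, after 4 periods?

177

Numbering the bands 1..7 from youngest to oldest:
After projecting period 1:
Births: 540 × 0.535 = 289
Band 2: 1300 × 0.962 = 1251
Band 3: 540 × 0.966 = 522
Band 4: 920 × 0.953 = 877
Band 5: 1520 × 0.938 = 1426
Band 6: 870 × 0.969 = 843
Band 7: 1590 × 0.938 + 470 × 0.329 = 1491 + 155 = 1646
End of period: [289, 1251, 522, 877, 1426, 843, 1646]
After projecting period 2:
Births: 1251 × 0.535 = 669
Band 2: 289 × 0.962 = 278
Band 3: 1251 × 0.966 = 1208
Band 4: 522 × 0.953 = 497
Band 5: 877 × 0.938 = 823
Band 6: 1426 × 0.969 = 1382
Band 7: 843 × 0.938 + 1646 × 0.329 = 791 + 542 = 1333
End of period: [669, 278, 1208, 497, 823, 1382, 1333]
After projecting period 3:
Births: 278 × 0.535 = 149
Band 2: 669 × 0.962 = 644
Band 3: 278 × 0.966 = 269
Band 4: 1208 × 0.953 = 1151
Band 5: 497 × 0.938 = 466
Band 6: 823 × 0.969 = 797
Band 7: 1382 × 0.938 + 1333 × 0.329 = 1296 + 439 = 1735
End of period: [149, 644, 269, 1151, 466, 797, 1735]
After projecting period 4:
Births: 644 × 0.535 = 345
Band 2: 149 × 0.962 = 143
Band 3: 644 × 0.966 = 622
Band 4: 269 × 0.953 = 256
Band 5: 1151 × 0.938 = 1080
Band 6: 466 × 0.969 = 452
Band 7: 797 × 0.938 + 1735 × 0.329 = 748 + 571 = 1319
End of period: [345, 143, 622, 256, 1080, 452, 1319]
Scenario A total after 4 periods: 4217
Scenario B projection —
After projecting period 1:
Births: 540 × 0.585 = 316
Band 2: 1300 × 0.962 = 1251
Band 3: 540 × 0.966 = 522
Band 4: 920 × 0.953 = 877
Band 5: 1520 × 0.938 = 1426
Band 6: 870 × 0.969 = 843
Band 7: 1590 × 0.938 + 470 × 0.329 = 1491 + 155 = 1646
End of period: [316, 1251, 522, 877, 1426, 843, 1646]
After projecting period 2:
Births: 1251 × 0.585 = 732
Band 2: 316 × 0.962 = 304
Band 3: 1251 × 0.966 = 1208
Band 4: 522 × 0.953 = 497
Band 5: 877 × 0.938 = 823
Band 6: 1426 × 0.969 = 1382
Band 7: 843 × 0.938 + 1646 × 0.329 = 791 + 542 = 1333
End of period: [732, 304, 1208, 497, 823, 1382, 1333]
After projecting period 3:
Births: 304 × 0.585 = 178
Band 2: 732 × 0.962 = 704
Band 3: 304 × 0.966 = 294
Band 4: 1208 × 0.953 = 1151
Band 5: 497 × 0.938 = 466
Band 6: 823 × 0.969 = 797
Band 7: 1382 × 0.938 + 1333 × 0.329 = 1296 + 439 = 1735
End of period: [178, 704, 294, 1151, 466, 797, 1735]
After projecting period 4:
Births: 704 × 0.585 = 412
Band 2: 178 × 0.962 = 171
Band 3: 704 × 0.966 = 680
Band 4: 294 × 0.953 = 280
Band 5: 1151 × 0.938 = 1080
Band 6: 466 × 0.969 = 452
Band 7: 797 × 0.938 + 1735 × 0.329 = 748 + 571 = 1319
End of period: [412, 171, 680, 280, 1080, 452, 1319]
Scenario B total after 4 periods: 4394
Difference B − A = 4394 − 4217 = 177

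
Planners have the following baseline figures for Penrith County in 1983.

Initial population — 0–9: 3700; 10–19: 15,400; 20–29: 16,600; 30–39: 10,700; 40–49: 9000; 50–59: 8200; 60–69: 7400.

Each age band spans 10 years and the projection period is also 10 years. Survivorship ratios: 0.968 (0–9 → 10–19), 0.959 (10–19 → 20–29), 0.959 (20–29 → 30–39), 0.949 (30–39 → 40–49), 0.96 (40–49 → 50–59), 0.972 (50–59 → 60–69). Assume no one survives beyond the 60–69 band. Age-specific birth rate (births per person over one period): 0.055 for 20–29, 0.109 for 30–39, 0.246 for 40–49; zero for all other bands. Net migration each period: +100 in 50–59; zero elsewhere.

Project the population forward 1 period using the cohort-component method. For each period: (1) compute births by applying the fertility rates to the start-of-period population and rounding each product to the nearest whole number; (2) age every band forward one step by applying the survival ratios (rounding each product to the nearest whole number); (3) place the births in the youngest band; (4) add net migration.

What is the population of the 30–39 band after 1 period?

15919

[period 1]
Births: 16600 × 0.055 = 913  |  10700 × 0.109 = 1166  |  9000 × 0.246 = 2214 → total 4293
10–19: 3700 × 0.968 = 3582
20–29: 15400 × 0.959 = 14769
30–39: 16600 × 0.959 = 15919
40–49: 10700 × 0.949 = 10154
50–59: 9000 × 0.96 = 8640
60–69: 8200 × 0.972 = 7970
Net migration: 50–59 + 100 → 8740
→ [4293, 3582, 14769, 15919, 10154, 8740, 7970]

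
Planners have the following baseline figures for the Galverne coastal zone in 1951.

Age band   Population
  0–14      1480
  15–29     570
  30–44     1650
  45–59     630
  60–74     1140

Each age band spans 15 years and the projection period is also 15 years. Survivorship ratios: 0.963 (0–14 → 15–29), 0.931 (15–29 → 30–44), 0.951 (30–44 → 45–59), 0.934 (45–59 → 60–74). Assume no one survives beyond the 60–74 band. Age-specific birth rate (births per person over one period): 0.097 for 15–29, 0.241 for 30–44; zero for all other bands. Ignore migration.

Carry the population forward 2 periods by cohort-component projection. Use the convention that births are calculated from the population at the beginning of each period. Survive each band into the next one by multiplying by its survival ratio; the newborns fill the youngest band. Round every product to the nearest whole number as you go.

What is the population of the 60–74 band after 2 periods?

1465

After projecting period 1:
Births: 570 × 0.097 = 55 ; 1650 × 0.241 = 398 ⇒ total 453
15–29: 1480 × 0.963 = 1425
30–44: 570 × 0.931 = 531
45–59: 1650 × 0.951 = 1569
60–74: 630 × 0.934 = 588
Population now: 0–14=453, 15–29=1425, 30–44=531, 45–59=1569, 60–74=588
After projecting period 2:
Births: 1425 × 0.097 = 138 ; 531 × 0.241 = 128 ⇒ total 266
15–29: 453 × 0.963 = 436
30–44: 1425 × 0.931 = 1327
45–59: 531 × 0.951 = 505
60–74: 1569 × 0.934 = 1465
Population now: 0–14=266, 15–29=436, 30–44=1327, 45–59=505, 60–74=1465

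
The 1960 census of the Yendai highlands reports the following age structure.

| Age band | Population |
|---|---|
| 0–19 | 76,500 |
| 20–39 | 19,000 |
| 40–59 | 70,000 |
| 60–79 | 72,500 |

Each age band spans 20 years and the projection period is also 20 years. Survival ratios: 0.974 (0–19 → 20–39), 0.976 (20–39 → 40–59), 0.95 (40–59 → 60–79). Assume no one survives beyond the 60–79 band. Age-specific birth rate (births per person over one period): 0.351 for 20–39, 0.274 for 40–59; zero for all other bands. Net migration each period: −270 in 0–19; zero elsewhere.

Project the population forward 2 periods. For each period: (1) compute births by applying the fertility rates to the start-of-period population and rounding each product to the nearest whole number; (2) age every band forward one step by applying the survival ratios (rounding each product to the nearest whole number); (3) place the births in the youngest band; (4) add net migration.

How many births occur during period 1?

25849

After projecting period 1:
Births: 19000 × 0.351 = 6669 ; 70000 × 0.274 = 19180 → total 25849
20–39: 76500 × 0.974 = 74511
40–59: 19000 × 0.976 = 18544
60–79: 70000 × 0.95 = 66500
Net migration: 0–19 − 270 → 25579
Giving 25579 / 74511 / 18544 / 66500.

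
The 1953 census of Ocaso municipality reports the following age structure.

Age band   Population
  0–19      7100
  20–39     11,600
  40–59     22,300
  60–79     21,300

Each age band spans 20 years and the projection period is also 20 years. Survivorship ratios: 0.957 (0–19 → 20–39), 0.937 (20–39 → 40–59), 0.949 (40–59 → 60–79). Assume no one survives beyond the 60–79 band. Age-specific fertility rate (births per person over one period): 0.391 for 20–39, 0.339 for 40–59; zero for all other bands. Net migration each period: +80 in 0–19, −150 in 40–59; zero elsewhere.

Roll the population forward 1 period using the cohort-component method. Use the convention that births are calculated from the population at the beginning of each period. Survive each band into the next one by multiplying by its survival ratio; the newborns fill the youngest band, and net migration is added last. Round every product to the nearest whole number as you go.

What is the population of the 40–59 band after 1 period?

10719

(Bands numbered youngest = 1 to oldest = 4.)
— Period 1 —
Births: 11600 * 0.391 = 4536, 22300 * 0.339 = 7560 — total 12096
Band 2: 7100 * 0.957 = 6795
Band 3: 11600 * 0.937 = 10869
Band 4: 22300 * 0.949 = 21163
Net migration: Band 1 + 80 → 12176; Band 3 − 150 → 10719
Population now: 0–19=12176, 20–39=6795, 40–59=10719, 60–79=21163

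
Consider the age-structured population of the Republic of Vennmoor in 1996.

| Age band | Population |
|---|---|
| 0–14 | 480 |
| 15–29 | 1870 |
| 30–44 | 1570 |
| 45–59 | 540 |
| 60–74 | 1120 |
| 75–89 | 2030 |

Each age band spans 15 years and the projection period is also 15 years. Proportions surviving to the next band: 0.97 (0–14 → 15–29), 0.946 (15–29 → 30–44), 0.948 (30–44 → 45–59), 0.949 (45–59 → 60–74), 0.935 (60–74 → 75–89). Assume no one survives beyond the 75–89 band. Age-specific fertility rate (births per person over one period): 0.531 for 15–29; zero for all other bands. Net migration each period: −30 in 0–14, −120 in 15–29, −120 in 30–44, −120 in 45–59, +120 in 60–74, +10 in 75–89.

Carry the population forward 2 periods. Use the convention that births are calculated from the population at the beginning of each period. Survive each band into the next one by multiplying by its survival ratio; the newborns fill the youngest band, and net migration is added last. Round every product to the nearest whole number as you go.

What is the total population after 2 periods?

— Period 1 —
Births: 1870 × 0.531 = 993
15–29: 480 × 0.97 = 466
30–44: 1870 × 0.946 = 1769
45–59: 1570 × 0.948 = 1488
60–74: 540 × 0.949 = 512
75–89: 1120 × 0.935 = 1047
Net migration: 0–14 − 30 → 963; 15–29 − 120 → 346; 30–44 − 120 → 1649; 45–59 − 120 → 1368; 60–74 + 120 → 632; 75–89 + 10 → 1057
Giving 963 / 346 / 1649 / 1368 / 632 / 1057.
— Period 2 —
Births: 346 × 0.531 = 184
15–29: 963 × 0.97 = 934
30–44: 346 × 0.946 = 327
45–59: 1649 × 0.948 = 1563
60–74: 1368 × 0.949 = 1298
75–89: 632 × 0.935 = 591
Net migration: 0–14 − 30 → 154; 15–29 − 120 → 814; 30–44 − 120 → 207; 45–59 − 120 → 1443; 60–74 + 120 → 1418; 75–89 + 10 → 601
Giving 154 / 814 / 207 / 1443 / 1418 / 601.
Total after period 2: 154 + 814 + 207 + 1443 + 1418 + 601 = 4637

4637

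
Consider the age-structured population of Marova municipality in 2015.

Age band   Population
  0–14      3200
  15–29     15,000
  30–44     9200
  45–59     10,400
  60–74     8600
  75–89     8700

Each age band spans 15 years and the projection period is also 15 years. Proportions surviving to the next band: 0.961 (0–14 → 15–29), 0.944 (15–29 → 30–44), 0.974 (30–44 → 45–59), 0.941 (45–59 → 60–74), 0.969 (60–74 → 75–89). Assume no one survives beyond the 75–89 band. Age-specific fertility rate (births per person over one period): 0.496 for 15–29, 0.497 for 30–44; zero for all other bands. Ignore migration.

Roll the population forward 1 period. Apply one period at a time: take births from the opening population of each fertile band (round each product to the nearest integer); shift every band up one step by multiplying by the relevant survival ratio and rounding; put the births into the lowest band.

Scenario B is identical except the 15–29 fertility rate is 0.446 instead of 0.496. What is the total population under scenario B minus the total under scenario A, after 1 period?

After projecting period 1:
Births: 15000 * 0.496 = 7440  |  9200 * 0.497 = 4572 — total 12012
15–29: 3200 * 0.961 = 3075
30–44: 15000 * 0.944 = 14160
45–59: 9200 * 0.974 = 8961
60–74: 10400 * 0.941 = 9786
75–89: 8600 * 0.969 = 8333
Giving 12012 / 3075 / 14160 / 8961 / 9786 / 8333.
Scenario A total after 1 period: 56327
Scenario B projection —
After projecting period 1:
Births: 15000 * 0.446 = 6690  |  9200 * 0.497 = 4572 — total 11262
15–29: 3200 * 0.961 = 3075
30–44: 15000 * 0.944 = 14160
45–59: 9200 * 0.974 = 8961
60–74: 10400 * 0.941 = 9786
75–89: 8600 * 0.969 = 8333
Giving 11262 / 3075 / 14160 / 8961 / 9786 / 8333.
Scenario B total after 1 period: 55577
Difference B − A = 55577 − 56327 = -750

-750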